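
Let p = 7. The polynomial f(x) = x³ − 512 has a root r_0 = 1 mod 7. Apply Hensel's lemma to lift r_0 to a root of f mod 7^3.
r_2 = 8 (mod 343)

Hensel: r_{i+1} = r_i − f(r_i)/f′(r_i) mod 7^{i+2}, where f′(x) = 3x². Iterate:
  r_0 = 1 (mod 7)
  r_1 = 8 (mod 49)
  r_2 = 8 (mod 343)
Final: r = 8 with f(r) ≡ 0 mod 7^3.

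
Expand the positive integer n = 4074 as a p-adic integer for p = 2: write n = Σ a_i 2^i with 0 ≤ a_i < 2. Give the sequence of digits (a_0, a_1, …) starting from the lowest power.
(a_0, a_1, …) = (0, 1, 0, 1, 0, 1, 1, 1, 1, 1, 1, 1)

Repeated division by 2 gives the digits low-to-high: 4074 = 1·2^1 + 1·2^3 + 1·2^5 + 1·2^6 + 1·2^7 + 1·2^8 + 1·2^9 + 1·2^10 + 1·2^11. Digit sequence: (0, 1, 0, 1, 0, 1, 1, 1, 1, 1, 1, 1).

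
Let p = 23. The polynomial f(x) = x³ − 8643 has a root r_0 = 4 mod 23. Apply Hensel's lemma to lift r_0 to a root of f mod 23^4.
r_3 = 256891 (mod 279841)

Hensel: r_{i+1} = r_i − f(r_i)/f′(r_i) mod 23^{i+2}, where f′(x) = 3x². Iterate:
  r_0 = 4 (mod 23)
  r_1 = 326 (mod 529)
  r_2 = 1384 (mod 12167)
  r_3 = 256891 (mod 279841)
Final: r = 256891 with f(r) ≡ 0 mod 23^4.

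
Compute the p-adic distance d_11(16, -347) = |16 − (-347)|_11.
d_11(16, -347) = 1/121

Step 1 — x − y = 16 − (-347) = 363. Step 2 — v_11(363) = 2 (factor: 363 = (11^2 · 3); the sign does not affect v_p). Step 3 — |x − y|_11 = 11^{-2} = 1/121.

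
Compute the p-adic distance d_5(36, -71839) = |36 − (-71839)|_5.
d_5(36, -71839) = 1/3125

Step 1 — x − y = 36 − (-71839) = 71875. Step 2 — v_5(71875) = 5 (factor: 71875 = (5^5 · 23); the sign does not affect v_p). Step 3 — |x − y|_5 = 5^{-5} = 1/3125.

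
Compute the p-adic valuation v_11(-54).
v_11(-54) = 0

v_11(n) is the largest exponent k such that 11^k divides n. Factor out: -54 = -11^0 · 54. (Sign doesn't affect v_p.) So v_11(-54) = 0.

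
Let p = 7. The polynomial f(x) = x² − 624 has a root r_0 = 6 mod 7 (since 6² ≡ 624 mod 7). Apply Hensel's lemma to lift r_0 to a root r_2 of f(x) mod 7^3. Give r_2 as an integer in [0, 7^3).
r_2 = 55 (mod 343)

Hensel's recurrence: r_{i+1} = r_i − f(r_i)·(f′(r_i))^{-1} mod 7^{i+2}, with f′(x) = 2x. Iterate:
  r_0 = 6 (mod 7)
  r_1 = 6 (mod 49)
  r_2 = 55 (mod 343)
Final: r_2 = 55, and one checks f(r_2) ≡ 0 mod 7^3.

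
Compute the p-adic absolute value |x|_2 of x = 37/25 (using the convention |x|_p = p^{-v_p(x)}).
|37/25|_2 = 1

Step 1 — compute v_2(x) by factoring powers of 2 out of the numerator and denominator: v_2(37/25) = 0. Step 2 — apply |x|_p = p^{-v_p(x)} = 2^{0} = 1.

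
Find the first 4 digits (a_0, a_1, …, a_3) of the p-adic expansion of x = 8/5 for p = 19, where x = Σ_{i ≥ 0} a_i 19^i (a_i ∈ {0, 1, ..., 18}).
(a_0, …, a_3) = (13, 7, 11, 7)

v_19(8/5) = 0 (numerator and denominator both coprime to 19), so x ∈ ℤ_19^×. Compute digits iteratively via a_i = x_i mod 19, x_{i+1} = (x_i − a_i)/19, with x_0 = x:
  x_0 = 8/5;  a_0 = 13;  x_1 = (x_0 − 13)/19 = -3/5
  x_1 = -3/5;  a_1 = 7;  x_2 = (x_1 − 7)/19 = -2/5
  x_2 = -2/5;  a_2 = 11;  x_3 = (x_2 − 11)/19 = -3/5
  x_3 = -3/5;  a_3 = 7;  x_4 = (x_3 − 7)/19 = -2/5
Digits: (13, 7, 11, 7).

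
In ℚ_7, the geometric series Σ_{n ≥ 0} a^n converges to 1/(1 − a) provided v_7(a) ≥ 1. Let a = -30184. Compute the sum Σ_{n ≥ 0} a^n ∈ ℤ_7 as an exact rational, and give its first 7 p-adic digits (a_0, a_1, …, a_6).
Σ a^n = 1/(1 − a) = 1/30185;  first 7 digits = (1, 0, 0, 3, 1, 5, 1)

v_7(a) = 3 ≥ 1, so the series converges in ℤ_7 to 1/(1 − a) = 1/(1 − (-30184)) = 1/30185. Expand this rational in ℤ_7: compute digits iteratively via d_i = x_i mod 7, x_{i+1} = (x_i − d_i)/7. The first 7 digits are (1, 0, 0, 3, 1, 5, 1).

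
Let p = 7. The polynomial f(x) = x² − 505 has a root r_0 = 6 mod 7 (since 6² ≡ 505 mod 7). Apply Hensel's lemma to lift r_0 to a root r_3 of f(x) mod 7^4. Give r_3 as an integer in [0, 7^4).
r_3 = 1315 (mod 2401)

Hensel's recurrence: r_{i+1} = r_i − f(r_i)·(f′(r_i))^{-1} mod 7^{i+2}, with f′(x) = 2x. Iterate:
  r_0 = 6 (mod 7)
  r_1 = 41 (mod 49)
  r_2 = 286 (mod 343)
  r_3 = 1315 (mod 2401)
Final: r_3 = 1315, and one checks f(r_3) ≡ 0 mod 7^4.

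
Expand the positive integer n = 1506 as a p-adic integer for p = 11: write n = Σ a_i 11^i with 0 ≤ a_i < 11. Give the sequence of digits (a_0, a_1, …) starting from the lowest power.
(a_0, a_1, …) = (10, 4, 1, 1)

Repeated division by 11 gives the digits low-to-high: 1506 = 10 + 4·11^1 + 1·11^2 + 1·11^3. Digit sequence: (10, 4, 1, 1).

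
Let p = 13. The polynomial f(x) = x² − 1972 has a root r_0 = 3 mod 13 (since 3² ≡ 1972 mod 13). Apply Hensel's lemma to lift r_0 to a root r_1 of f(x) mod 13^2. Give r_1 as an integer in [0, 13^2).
r_1 = 133 (mod 169)

Hensel's recurrence: r_{i+1} = r_i − f(r_i)·(f′(r_i))^{-1} mod 13^{i+2}, with f′(x) = 2x. Iterate:
  r_0 = 3 (mod 13)
  r_1 = 133 (mod 169)
Final: r_1 = 133, and one checks f(r_1) ≡ 0 mod 13^2.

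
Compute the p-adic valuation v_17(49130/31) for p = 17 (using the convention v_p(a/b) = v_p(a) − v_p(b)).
v_17(49130/31) = 3

Factor powers of 17 from the numerator and denominator of the reduced fraction: 49130 = 17^3 · 10 and 31 = 17^0 · 31. Apply v_p(a/b) = v_p(a) − v_p(b): v_17(49130/31) = 3 − 0 = 3.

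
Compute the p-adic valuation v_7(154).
v_7(154) = 1

v_7(n) is the largest exponent k such that 7^k divides n. Factor out: 154 = 7^1 · 22. (Sign doesn't affect v_p.) So v_7(154) = 1.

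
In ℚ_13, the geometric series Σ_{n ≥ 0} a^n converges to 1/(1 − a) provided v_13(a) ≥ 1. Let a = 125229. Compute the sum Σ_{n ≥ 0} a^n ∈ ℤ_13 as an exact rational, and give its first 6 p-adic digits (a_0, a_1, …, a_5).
Σ a^n = 1/(1 − a) = -1/125228;  first 6 digits = (1, 0, 0, 5, 4, 0)

v_13(a) = 3 ≥ 1, so the series converges in ℤ_13 to 1/(1 − a) = 1/(1 − 125229) = -1/125228. Expand this rational in ℤ_13: compute digits iteratively via d_i = x_i mod 13, x_{i+1} = (x_i − d_i)/13. The first 6 digits are (1, 0, 0, 5, 4, 0).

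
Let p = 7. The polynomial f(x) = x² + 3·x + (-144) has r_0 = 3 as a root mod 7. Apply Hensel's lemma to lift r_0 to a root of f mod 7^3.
r_2 = 262 (mod 343)

Hensel: r_{i+1} = r_i − f(r_i)·(f′(r_i))^{-1} mod 7^{i+2}, f′(x) = 2x + 3. Iterate:
  r_0 = 3 (mod 7)
  r_1 = 17 (mod 49)
  r_2 = 262 (mod 343)
Final: r = 262 satisfies f(r) ≡ 0 mod 7^3.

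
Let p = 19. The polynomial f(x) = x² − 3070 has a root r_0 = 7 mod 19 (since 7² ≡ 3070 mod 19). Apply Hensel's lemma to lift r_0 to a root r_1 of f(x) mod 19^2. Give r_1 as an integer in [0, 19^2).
r_1 = 197 (mod 361)

Hensel's recurrence: r_{i+1} = r_i − f(r_i)·(f′(r_i))^{-1} mod 19^{i+2}, with f′(x) = 2x. Iterate:
  r_0 = 7 (mod 19)
  r_1 = 197 (mod 361)
Final: r_1 = 197, and one checks f(r_1) ≡ 0 mod 19^2.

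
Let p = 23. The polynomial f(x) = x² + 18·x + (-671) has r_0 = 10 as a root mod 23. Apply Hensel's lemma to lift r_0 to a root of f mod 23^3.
r_2 = 953 (mod 12167)

Hensel: r_{i+1} = r_i − f(r_i)·(f′(r_i))^{-1} mod 23^{i+2}, f′(x) = 2x + 18. Iterate:
  r_0 = 10 (mod 23)
  r_1 = 424 (mod 529)
  r_2 = 953 (mod 12167)
Final: r = 953 satisfies f(r) ≡ 0 mod 23^3.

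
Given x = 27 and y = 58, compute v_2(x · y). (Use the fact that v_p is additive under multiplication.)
v_2(1566) = 1

v_p(x) = 0 (factor: 27 = 2^0 · 27); v_p(y) = 1 (factor: 58 = 2^1 · 29). Additivity: v_p(xy) = v_p(x) + v_p(y) = 0 + 1 = 1. (Direct check: xy = 1566 = 2^1 · (783).)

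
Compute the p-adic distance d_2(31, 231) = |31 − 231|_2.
d_2(31, 231) = 1/8

Step 1 — x − y = 31 − 231 = -200. Step 2 — v_2(-200) = 3 (factor: -200 = −(2^3 · 25); the sign does not affect v_p). Step 3 — |x − y|_2 = 2^{-3} = 1/8.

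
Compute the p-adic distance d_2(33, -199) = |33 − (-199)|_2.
d_2(33, -199) = 1/8

Step 1 — x − y = 33 − (-199) = 232. Step 2 — v_2(232) = 3 (factor: 232 = (2^3 · 29); the sign does not affect v_p). Step 3 — |x − y|_2 = 2^{-3} = 1/8.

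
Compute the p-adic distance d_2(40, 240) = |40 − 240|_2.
d_2(40, 240) = 1/8

Step 1 — x − y = 40 − 240 = -200. Step 2 — v_2(-200) = 3 (factor: -200 = −(2^3 · 25); the sign does not affect v_p). Step 3 — |x − y|_2 = 2^{-3} = 1/8.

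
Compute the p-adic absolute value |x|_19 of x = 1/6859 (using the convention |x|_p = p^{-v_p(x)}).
|1/6859|_19 = 6859

Step 1 — compute v_19(x) by factoring powers of 19 out of the numerator and denominator: v_19(1/6859) = -3. Step 2 — apply |x|_p = p^{-v_p(x)} = 19^{3} = 6859.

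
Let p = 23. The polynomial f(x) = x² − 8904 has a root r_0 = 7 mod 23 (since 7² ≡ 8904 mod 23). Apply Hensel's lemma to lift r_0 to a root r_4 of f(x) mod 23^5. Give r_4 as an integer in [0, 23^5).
r_4 = 254295 (mod 6436343)

Hensel's recurrence: r_{i+1} = r_i − f(r_i)·(f′(r_i))^{-1} mod 23^{i+2}, with f′(x) = 2x. Iterate:
  r_0 = 7 (mod 23)
  r_1 = 375 (mod 529)
  r_2 = 10955 (mod 12167)
  r_3 = 254295 (mod 279841)
  r_4 = 254295 (mod 6436343)
Final: r_4 = 254295, and one checks f(r_4) ≡ 0 mod 23^5.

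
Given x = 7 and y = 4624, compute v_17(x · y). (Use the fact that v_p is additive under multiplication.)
v_17(32368) = 2

v_p(x) = 0 (factor: 7 = 17^0 · 7); v_p(y) = 2 (factor: 4624 = 17^2 · 16). Additivity: v_p(xy) = v_p(x) + v_p(y) = 0 + 2 = 2. (Direct check: xy = 32368 = 17^2 · (112).)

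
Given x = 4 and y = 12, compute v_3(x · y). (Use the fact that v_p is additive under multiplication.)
v_3(48) = 1

v_p(x) = 0 (factor: 4 = 3^0 · 4); v_p(y) = 1 (factor: 12 = 3^1 · 4). Additivity: v_p(xy) = v_p(x) + v_p(y) = 0 + 1 = 1. (Direct check: xy = 48 = 3^1 · (16).)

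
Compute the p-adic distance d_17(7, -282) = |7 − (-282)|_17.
d_17(7, -282) = 1/289

Step 1 — x − y = 7 − (-282) = 289. Step 2 — v_17(289) = 2 (factor: 289 = (17^2 · 1); the sign does not affect v_p). Step 3 — |x − y|_17 = 17^{-2} = 1/289.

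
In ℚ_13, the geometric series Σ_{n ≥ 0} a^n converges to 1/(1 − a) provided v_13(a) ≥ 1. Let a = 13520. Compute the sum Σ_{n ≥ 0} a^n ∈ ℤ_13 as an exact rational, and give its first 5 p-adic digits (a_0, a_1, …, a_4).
Σ a^n = 1/(1 − a) = -1/13519;  first 5 digits = (1, 0, 2, 6, 4)

v_13(a) = 2 ≥ 1, so the series converges in ℤ_13 to 1/(1 − a) = 1/(1 − 13520) = -1/13519. Expand this rational in ℤ_13: compute digits iteratively via d_i = x_i mod 13, x_{i+1} = (x_i − d_i)/13. The first 5 digits are (1, 0, 2, 6, 4).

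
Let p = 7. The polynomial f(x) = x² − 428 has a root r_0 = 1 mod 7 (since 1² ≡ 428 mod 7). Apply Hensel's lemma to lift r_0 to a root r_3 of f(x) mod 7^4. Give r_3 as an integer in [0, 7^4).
r_3 = 1562 (mod 2401)

Hensel's recurrence: r_{i+1} = r_i − f(r_i)·(f′(r_i))^{-1} mod 7^{i+2}, with f′(x) = 2x. Iterate:
  r_0 = 1 (mod 7)
  r_1 = 43 (mod 49)
  r_2 = 190 (mod 343)
  r_3 = 1562 (mod 2401)
Final: r_3 = 1562, and one checks f(r_3) ≡ 0 mod 7^4.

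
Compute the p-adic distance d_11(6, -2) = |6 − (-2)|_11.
d_11(6, -2) = 1

Step 1 — x − y = 6 − (-2) = 8. Step 2 — v_11(8) = 0 (factor: 8 = (11^0 · 8); the sign does not affect v_p). Step 3 — |x − y|_11 = 11^{0} = 1.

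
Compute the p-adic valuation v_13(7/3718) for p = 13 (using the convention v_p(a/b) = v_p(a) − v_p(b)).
v_13(7/3718) = -2

Factor powers of 13 from the numerator and denominator of the reduced fraction: 7 = 13^0 · 7 and 3718 = 13^2 · 22. Apply v_p(a/b) = v_p(a) − v_p(b): v_13(7/3718) = 0 − 2 = -2.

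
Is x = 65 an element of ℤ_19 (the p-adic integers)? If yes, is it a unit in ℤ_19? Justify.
x ∈ ℤ_19^× (unit); v_19(x) = 0

ℤ_19 = {x ∈ ℚ_19 : v_19(x) ≥ 0} and ℤ_19^× = {x ∈ ℤ_19 : v_19(x) = 0}. Here v_19(65) = v_19(num) − v_19(den) = 0; compare against these criteria.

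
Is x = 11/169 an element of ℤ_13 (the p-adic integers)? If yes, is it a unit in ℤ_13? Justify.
x ∉ ℤ_13 (v_13(x) = -2 < 0)

ℤ_13 = {x ∈ ℚ_13 : v_13(x) ≥ 0} and ℤ_13^× = {x ∈ ℤ_13 : v_13(x) = 0}. Here v_13(11/169) = v_13(num) − v_13(den) = -2; compare against these criteria.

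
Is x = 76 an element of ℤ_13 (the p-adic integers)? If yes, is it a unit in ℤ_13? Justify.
x ∈ ℤ_13^× (unit); v_13(x) = 0

ℤ_13 = {x ∈ ℚ_13 : v_13(x) ≥ 0} and ℤ_13^× = {x ∈ ℤ_13 : v_13(x) = 0}. Here v_13(76) = v_13(num) − v_13(den) = 0; compare against these criteria.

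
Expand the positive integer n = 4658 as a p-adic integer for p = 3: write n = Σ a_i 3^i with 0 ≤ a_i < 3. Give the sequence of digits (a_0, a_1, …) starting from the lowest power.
(a_0, a_1, …) = (2, 1, 1, 1, 0, 1, 0, 2)

Repeated division by 3 gives the digits low-to-high: 4658 = 2 + 1·3^1 + 1·3^2 + 1·3^3 + 1·3^5 + 2·3^7. Digit sequence: (2, 1, 1, 1, 0, 1, 0, 2).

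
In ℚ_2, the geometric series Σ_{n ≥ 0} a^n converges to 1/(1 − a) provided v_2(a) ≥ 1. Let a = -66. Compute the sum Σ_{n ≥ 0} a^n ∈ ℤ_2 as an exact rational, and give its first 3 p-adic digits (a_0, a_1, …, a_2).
Σ a^n = 1/(1 − a) = 1/67;  first 3 digits = (1, 1, 0)

v_2(a) = 1 ≥ 1, so the series converges in ℤ_2 to 1/(1 − a) = 1/(1 − (-66)) = 1/67. Expand this rational in ℤ_2: compute digits iteratively via d_i = x_i mod 2, x_{i+1} = (x_i − d_i)/2. The first 3 digits are (1, 1, 0).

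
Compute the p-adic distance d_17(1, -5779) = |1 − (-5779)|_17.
d_17(1, -5779) = 1/289

Step 1 — x − y = 1 − (-5779) = 5780. Step 2 — v_17(5780) = 2 (factor: 5780 = (17^2 · 20); the sign does not affect v_p). Step 3 — |x − y|_17 = 17^{-2} = 1/289.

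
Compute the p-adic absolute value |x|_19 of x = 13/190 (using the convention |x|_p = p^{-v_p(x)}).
|13/190|_19 = 19

Step 1 — compute v_19(x) by factoring powers of 19 out of the numerator and denominator: v_19(13/190) = -1. Step 2 — apply |x|_p = p^{-v_p(x)} = 19^{1} = 19.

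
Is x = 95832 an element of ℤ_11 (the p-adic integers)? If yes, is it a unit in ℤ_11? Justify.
x ∈ ℤ_11 but not a unit; v_11(x) = 3 > 0

ℤ_11 = {x ∈ ℚ_11 : v_11(x) ≥ 0} and ℤ_11^× = {x ∈ ℤ_11 : v_11(x) = 0}. Here v_11(95832) = v_11(num) − v_11(den) = 3; compare against these criteria.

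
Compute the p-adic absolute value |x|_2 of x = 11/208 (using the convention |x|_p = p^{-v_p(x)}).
|11/208|_2 = 16

Step 1 — compute v_2(x) by factoring powers of 2 out of the numerator and denominator: v_2(11/208) = -4. Step 2 — apply |x|_p = p^{-v_p(x)} = 2^{4} = 16.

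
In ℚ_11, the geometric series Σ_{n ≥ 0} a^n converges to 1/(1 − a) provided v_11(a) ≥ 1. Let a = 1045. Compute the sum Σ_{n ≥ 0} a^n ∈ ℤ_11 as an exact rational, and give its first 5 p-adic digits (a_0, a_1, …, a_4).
Σ a^n = 1/(1 − a) = -1/1044;  first 5 digits = (1, 7, 2, 9, 8)

v_11(a) = 1 ≥ 1, so the series converges in ℤ_11 to 1/(1 − a) = 1/(1 − 1045) = -1/1044. Expand this rational in ℤ_11: compute digits iteratively via d_i = x_i mod 11, x_{i+1} = (x_i − d_i)/11. The first 5 digits are (1, 7, 2, 9, 8).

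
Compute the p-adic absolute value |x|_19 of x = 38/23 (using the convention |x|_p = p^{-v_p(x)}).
|38/23|_19 = 1/19

Step 1 — compute v_19(x) by factoring powers of 19 out of the numerator and denominator: v_19(38/23) = 1. Step 2 — apply |x|_p = p^{-v_p(x)} = 19^{-1} = 1/19.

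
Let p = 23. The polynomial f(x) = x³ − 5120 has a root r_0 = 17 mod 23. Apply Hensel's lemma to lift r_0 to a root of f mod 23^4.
r_3 = 101102 (mod 279841)

Hensel: r_{i+1} = r_i − f(r_i)/f′(r_i) mod 23^{i+2}, where f′(x) = 3x². Iterate:
  r_0 = 17 (mod 23)
  r_1 = 63 (mod 529)
  r_2 = 3766 (mod 12167)
  r_3 = 101102 (mod 279841)
Final: r = 101102 with f(r) ≡ 0 mod 23^4.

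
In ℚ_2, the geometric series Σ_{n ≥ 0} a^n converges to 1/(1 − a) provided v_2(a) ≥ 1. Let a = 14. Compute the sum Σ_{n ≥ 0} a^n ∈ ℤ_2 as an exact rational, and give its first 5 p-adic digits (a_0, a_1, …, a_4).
Σ a^n = 1/(1 − a) = -1/13;  first 5 digits = (1, 1, 0, 1, 1)

v_2(a) = 1 ≥ 1, so the series converges in ℤ_2 to 1/(1 − a) = 1/(1 − 14) = -1/13. Expand this rational in ℤ_2: compute digits iteratively via d_i = x_i mod 2, x_{i+1} = (x_i − d_i)/2. The first 5 digits are (1, 1, 0, 1, 1).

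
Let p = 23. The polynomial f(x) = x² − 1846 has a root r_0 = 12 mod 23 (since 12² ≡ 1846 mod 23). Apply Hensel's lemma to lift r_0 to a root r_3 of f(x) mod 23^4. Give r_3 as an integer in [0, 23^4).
r_3 = 241351 (mod 279841)

Hensel's recurrence: r_{i+1} = r_i − f(r_i)·(f′(r_i))^{-1} mod 23^{i+2}, with f′(x) = 2x. Iterate:
  r_0 = 12 (mod 23)
  r_1 = 127 (mod 529)
  r_2 = 10178 (mod 12167)
  r_3 = 241351 (mod 279841)
Final: r_3 = 241351, and one checks f(r_3) ≡ 0 mod 23^4.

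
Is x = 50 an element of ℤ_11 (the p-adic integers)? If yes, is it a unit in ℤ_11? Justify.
x ∈ ℤ_11^× (unit); v_11(x) = 0

ℤ_11 = {x ∈ ℚ_11 : v_11(x) ≥ 0} and ℤ_11^× = {x ∈ ℤ_11 : v_11(x) = 0}. Here v_11(50) = v_11(num) − v_11(den) = 0; compare against these criteria.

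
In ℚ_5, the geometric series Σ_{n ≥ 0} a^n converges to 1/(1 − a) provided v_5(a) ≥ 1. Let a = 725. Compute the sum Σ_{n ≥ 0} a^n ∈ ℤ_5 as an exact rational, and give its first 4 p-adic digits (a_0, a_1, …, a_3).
Σ a^n = 1/(1 − a) = -1/724;  first 4 digits = (1, 0, 4, 0)

v_5(a) = 2 ≥ 1, so the series converges in ℤ_5 to 1/(1 − a) = 1/(1 − 725) = -1/724. Expand this rational in ℤ_5: compute digits iteratively via d_i = x_i mod 5, x_{i+1} = (x_i − d_i)/5. The first 4 digits are (1, 0, 4, 0).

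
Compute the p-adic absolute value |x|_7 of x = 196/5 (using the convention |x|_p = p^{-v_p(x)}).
|196/5|_7 = 1/49

Step 1 — compute v_7(x) by factoring powers of 7 out of the numerator and denominator: v_7(196/5) = 2. Step 2 — apply |x|_p = p^{-v_p(x)} = 7^{-2} = 1/49.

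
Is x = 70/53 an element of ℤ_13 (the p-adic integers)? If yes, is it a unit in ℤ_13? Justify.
x ∈ ℤ_13^× (unit); v_13(x) = 0

ℤ_13 = {x ∈ ℚ_13 : v_13(x) ≥ 0} and ℤ_13^× = {x ∈ ℤ_13 : v_13(x) = 0}. Here v_13(70/53) = v_13(num) − v_13(den) = 0; compare against these criteria.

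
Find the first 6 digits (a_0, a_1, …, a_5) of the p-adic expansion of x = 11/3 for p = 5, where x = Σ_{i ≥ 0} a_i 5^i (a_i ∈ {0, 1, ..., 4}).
(a_0, …, a_5) = (2, 2, 3, 1, 3, 1)

v_5(11/3) = 0 (numerator and denominator both coprime to 5), so x ∈ ℤ_5^×. Compute digits iteratively via a_i = x_i mod 5, x_{i+1} = (x_i − a_i)/5, with x_0 = x:
  x_0 = 11/3;  a_0 = 2;  x_1 = (x_0 − 2)/5 = 1/3
  x_1 = 1/3;  a_1 = 2;  x_2 = (x_1 − 2)/5 = -1/3
  x_2 = -1/3;  a_2 = 3;  x_3 = (x_2 − 3)/5 = -2/3
  x_3 = -2/3;  a_3 = 1;  x_4 = (x_3 − 1)/5 = -1/3
  x_4 = -1/3;  a_4 = 3;  x_5 = (x_4 − 3)/5 = -2/3
  x_5 = -2/3;  a_5 = 1;  x_6 = (x_5 − 1)/5 = -1/3
Digits: (2, 2, 3, 1, 3, 1).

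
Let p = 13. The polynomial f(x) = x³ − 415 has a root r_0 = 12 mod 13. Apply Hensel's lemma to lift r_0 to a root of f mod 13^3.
r_2 = 1546 (mod 2197)

Hensel: r_{i+1} = r_i − f(r_i)/f′(r_i) mod 13^{i+2}, where f′(x) = 3x². Iterate:
  r_0 = 12 (mod 13)
  r_1 = 25 (mod 169)
  r_2 = 1546 (mod 2197)
Final: r = 1546 with f(r) ≡ 0 mod 13^3.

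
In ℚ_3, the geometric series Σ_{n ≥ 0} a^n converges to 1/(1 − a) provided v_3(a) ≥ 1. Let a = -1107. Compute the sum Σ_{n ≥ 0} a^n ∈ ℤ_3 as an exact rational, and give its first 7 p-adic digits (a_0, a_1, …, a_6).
Σ a^n = 1/(1 − a) = 1/1108;  first 7 digits = (1, 0, 0, 1, 1, 1, 2)

v_3(a) = 3 ≥ 1, so the series converges in ℤ_3 to 1/(1 − a) = 1/(1 − (-1107)) = 1/1108. Expand this rational in ℤ_3: compute digits iteratively via d_i = x_i mod 3, x_{i+1} = (x_i − d_i)/3. The first 7 digits are (1, 0, 0, 1, 1, 1, 2).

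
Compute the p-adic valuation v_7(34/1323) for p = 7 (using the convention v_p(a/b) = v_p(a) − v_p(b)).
v_7(34/1323) = -2

Factor powers of 7 from the numerator and denominator of the reduced fraction: 34 = 7^0 · 34 and 1323 = 7^2 · 27. Apply v_p(a/b) = v_p(a) − v_p(b): v_7(34/1323) = 0 − 2 = -2.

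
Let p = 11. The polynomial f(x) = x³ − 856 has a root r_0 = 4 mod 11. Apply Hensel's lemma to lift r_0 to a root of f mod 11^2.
r_1 = 81 (mod 121)

Hensel: r_{i+1} = r_i − f(r_i)/f′(r_i) mod 11^{i+2}, where f′(x) = 3x². Iterate:
  r_0 = 4 (mod 11)
  r_1 = 81 (mod 121)
Final: r = 81 with f(r) ≡ 0 mod 11^2.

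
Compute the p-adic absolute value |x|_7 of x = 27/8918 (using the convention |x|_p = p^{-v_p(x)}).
|27/8918|_7 = 343

Step 1 — compute v_7(x) by factoring powers of 7 out of the numerator and denominator: v_7(27/8918) = -3. Step 2 — apply |x|_p = p^{-v_p(x)} = 7^{3} = 343.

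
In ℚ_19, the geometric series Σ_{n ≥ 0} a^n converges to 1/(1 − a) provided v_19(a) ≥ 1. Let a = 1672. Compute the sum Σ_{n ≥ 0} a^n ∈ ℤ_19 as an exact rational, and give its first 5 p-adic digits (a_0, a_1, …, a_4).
Σ a^n = 1/(1 − a) = -1/1671;  first 5 digits = (1, 12, 15, 7, 4)

v_19(a) = 1 ≥ 1, so the series converges in ℤ_19 to 1/(1 − a) = 1/(1 − 1672) = -1/1671. Expand this rational in ℤ_19: compute digits iteratively via d_i = x_i mod 19, x_{i+1} = (x_i − d_i)/19. The first 5 digits are (1, 12, 15, 7, 4).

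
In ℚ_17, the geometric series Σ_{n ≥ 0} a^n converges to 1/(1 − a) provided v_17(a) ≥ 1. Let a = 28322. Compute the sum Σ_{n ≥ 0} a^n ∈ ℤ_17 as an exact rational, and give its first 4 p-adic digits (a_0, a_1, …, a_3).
Σ a^n = 1/(1 − a) = -1/28321;  first 4 digits = (1, 0, 13, 5)

v_17(a) = 2 ≥ 1, so the series converges in ℤ_17 to 1/(1 − a) = 1/(1 − 28322) = -1/28321. Expand this rational in ℤ_17: compute digits iteratively via d_i = x_i mod 17, x_{i+1} = (x_i − d_i)/17. The first 4 digits are (1, 0, 13, 5).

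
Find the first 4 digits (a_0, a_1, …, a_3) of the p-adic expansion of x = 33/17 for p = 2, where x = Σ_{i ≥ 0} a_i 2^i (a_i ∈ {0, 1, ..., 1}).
(a_0, …, a_3) = (1, 0, 0, 0)

v_2(33/17) = 0 (numerator and denominator both coprime to 2), so x ∈ ℤ_2^×. Compute digits iteratively via a_i = x_i mod 2, x_{i+1} = (x_i − a_i)/2, with x_0 = x:
  x_0 = 33/17;  a_0 = 1;  x_1 = (x_0 − 1)/2 = 8/17
  x_1 = 8/17;  a_1 = 0;  x_2 = (x_1 − 0)/2 = 4/17
  x_2 = 4/17;  a_2 = 0;  x_3 = (x_2 − 0)/2 = 2/17
  x_3 = 2/17;  a_3 = 0;  x_4 = (x_3 − 0)/2 = 1/17
Digits: (1, 0, 0, 0).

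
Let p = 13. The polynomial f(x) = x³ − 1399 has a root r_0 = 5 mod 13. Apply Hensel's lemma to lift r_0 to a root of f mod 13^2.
r_1 = 31 (mod 169)

Hensel: r_{i+1} = r_i − f(r_i)/f′(r_i) mod 13^{i+2}, where f′(x) = 3x². Iterate:
  r_0 = 5 (mod 13)
  r_1 = 31 (mod 169)
Final: r = 31 with f(r) ≡ 0 mod 13^2.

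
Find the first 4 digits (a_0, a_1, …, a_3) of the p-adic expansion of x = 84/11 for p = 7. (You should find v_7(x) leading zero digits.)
(a_0, …, a_3) = (0, 3, 1, 3)

v_7(84/11) = 1, so a_0 = ... = a_0 = 0. Factor out: x = 7^1 · u with u = 12/11 a unit in ℤ_7. Expand u iteratively via a_{v+i} = u_i mod 7, u_{i+1} = (u_i − a_{v+i})/7:
  u_0 = 12/11;  a_1 = 3;  u_1 = (u_0 − 3)/7 = -3/11
  u_1 = -3/11;  a_2 = 1;  u_2 = (u_1 − 1)/7 = -2/11
  u_2 = -2/11;  a_3 = 3;  u_3 = (u_2 − 3)/7 = -5/11
Digits: (0, 3, 1, 3).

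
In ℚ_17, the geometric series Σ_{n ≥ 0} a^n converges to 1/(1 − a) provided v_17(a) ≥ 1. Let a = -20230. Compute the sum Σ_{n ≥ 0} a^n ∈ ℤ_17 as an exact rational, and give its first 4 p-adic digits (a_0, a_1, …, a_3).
Σ a^n = 1/(1 − a) = 1/20231;  first 4 digits = (1, 0, 15, 12)

v_17(a) = 2 ≥ 1, so the series converges in ℤ_17 to 1/(1 − a) = 1/(1 − (-20230)) = 1/20231. Expand this rational in ℤ_17: compute digits iteratively via d_i = x_i mod 17, x_{i+1} = (x_i − d_i)/17. The first 4 digits are (1, 0, 15, 12).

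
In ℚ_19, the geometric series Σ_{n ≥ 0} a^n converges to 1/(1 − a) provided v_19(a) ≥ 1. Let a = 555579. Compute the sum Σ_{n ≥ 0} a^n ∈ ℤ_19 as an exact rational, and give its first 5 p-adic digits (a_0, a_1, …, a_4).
Σ a^n = 1/(1 − a) = -1/555578;  first 5 digits = (1, 0, 0, 5, 4)

v_19(a) = 3 ≥ 1, so the series converges in ℤ_19 to 1/(1 − a) = 1/(1 − 555579) = -1/555578. Expand this rational in ℤ_19: compute digits iteratively via d_i = x_i mod 19, x_{i+1} = (x_i − d_i)/19. The first 5 digits are (1, 0, 0, 5, 4).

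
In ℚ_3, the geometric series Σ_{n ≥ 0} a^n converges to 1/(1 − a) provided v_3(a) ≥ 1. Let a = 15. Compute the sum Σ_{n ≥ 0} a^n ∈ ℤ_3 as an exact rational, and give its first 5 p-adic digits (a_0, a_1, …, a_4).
Σ a^n = 1/(1 − a) = -1/14;  first 5 digits = (1, 2, 2, 1, 0)

v_3(a) = 1 ≥ 1, so the series converges in ℤ_3 to 1/(1 − a) = 1/(1 − 15) = -1/14. Expand this rational in ℤ_3: compute digits iteratively via d_i = x_i mod 3, x_{i+1} = (x_i − d_i)/3. The first 5 digits are (1, 2, 2, 1, 0).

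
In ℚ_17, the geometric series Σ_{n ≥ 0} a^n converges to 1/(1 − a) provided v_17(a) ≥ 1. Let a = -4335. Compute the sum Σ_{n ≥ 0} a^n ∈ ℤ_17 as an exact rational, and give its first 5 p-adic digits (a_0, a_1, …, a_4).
Σ a^n = 1/(1 − a) = 1/4336;  first 5 digits = (1, 0, 2, 16, 3)

v_17(a) = 2 ≥ 1, so the series converges in ℤ_17 to 1/(1 − a) = 1/(1 − (-4335)) = 1/4336. Expand this rational in ℤ_17: compute digits iteratively via d_i = x_i mod 17, x_{i+1} = (x_i − d_i)/17. The first 5 digits are (1, 0, 2, 16, 3).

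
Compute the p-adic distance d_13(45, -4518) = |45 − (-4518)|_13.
d_13(45, -4518) = 1/169

Step 1 — x − y = 45 − (-4518) = 4563. Step 2 — v_13(4563) = 2 (factor: 4563 = (13^2 · 27); the sign does not affect v_p). Step 3 — |x − y|_13 = 13^{-2} = 1/169.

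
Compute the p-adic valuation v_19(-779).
v_19(-779) = 1

v_19(n) is the largest exponent k such that 19^k divides n. Factor out: -779 = -19^1 · 41. (Sign doesn't affect v_p.) So v_19(-779) = 1.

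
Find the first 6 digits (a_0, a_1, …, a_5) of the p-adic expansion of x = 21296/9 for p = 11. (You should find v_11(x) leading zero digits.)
(a_0, …, a_5) = (0, 0, 0, 3, 6, 8)

v_11(21296/9) = 3, so a_0 = ... = a_2 = 0. Factor out: x = 11^3 · u with u = 16/9 a unit in ℤ_11. Expand u iteratively via a_{v+i} = u_i mod 11, u_{i+1} = (u_i − a_{v+i})/11:
  u_0 = 16/9;  a_3 = 3;  u_1 = (u_0 − 3)/11 = -1/9
  u_1 = -1/9;  a_4 = 6;  u_2 = (u_1 − 6)/11 = -5/9
  u_2 = -5/9;  a_5 = 8;  u_3 = (u_2 − 8)/11 = -7/9
Digits: (0, 0, 0, 3, 6, 8).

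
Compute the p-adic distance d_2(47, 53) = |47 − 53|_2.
d_2(47, 53) = 1/2

Step 1 — x − y = 47 − 53 = -6. Step 2 — v_2(-6) = 1 (factor: -6 = −(2^1 · 3); the sign does not affect v_p). Step 3 — |x − y|_2 = 2^{-1} = 1/2.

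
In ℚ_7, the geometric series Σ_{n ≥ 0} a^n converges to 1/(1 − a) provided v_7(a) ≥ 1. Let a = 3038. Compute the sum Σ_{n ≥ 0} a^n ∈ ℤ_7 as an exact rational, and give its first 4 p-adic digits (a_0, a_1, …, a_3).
Σ a^n = 1/(1 − a) = -1/3037;  first 4 digits = (1, 0, 6, 1)

v_7(a) = 2 ≥ 1, so the series converges in ℤ_7 to 1/(1 − a) = 1/(1 − 3038) = -1/3037. Expand this rational in ℤ_7: compute digits iteratively via d_i = x_i mod 7, x_{i+1} = (x_i − d_i)/7. The first 4 digits are (1, 0, 6, 1).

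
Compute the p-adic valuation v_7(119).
v_7(119) = 1

v_7(n) is the largest exponent k such that 7^k divides n. Factor out: 119 = 7^1 · 17. (Sign doesn't affect v_p.) So v_7(119) = 1.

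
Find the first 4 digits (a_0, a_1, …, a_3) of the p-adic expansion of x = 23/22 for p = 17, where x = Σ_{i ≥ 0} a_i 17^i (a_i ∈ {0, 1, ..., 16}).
(a_0, …, a_3) = (8, 5, 2, 13)

v_17(23/22) = 0 (numerator and denominator both coprime to 17), so x ∈ ℤ_17^×. Compute digits iteratively via a_i = x_i mod 17, x_{i+1} = (x_i − a_i)/17, with x_0 = x:
  x_0 = 23/22;  a_0 = 8;  x_1 = (x_0 − 8)/17 = -9/22
  x_1 = -9/22;  a_1 = 5;  x_2 = (x_1 − 5)/17 = -7/22
  x_2 = -7/22;  a_2 = 2;  x_3 = (x_2 − 2)/17 = -3/22
  x_3 = -3/22;  a_3 = 13;  x_4 = (x_3 − 13)/17 = -17/22
Digits: (8, 5, 2, 13).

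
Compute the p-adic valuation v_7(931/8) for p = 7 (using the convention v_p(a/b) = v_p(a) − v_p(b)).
v_7(931/8) = 2

Factor powers of 7 from the numerator and denominator of the reduced fraction: 931 = 7^2 · 19 and 8 = 7^0 · 8. Apply v_p(a/b) = v_p(a) − v_p(b): v_7(931/8) = 2 − 0 = 2.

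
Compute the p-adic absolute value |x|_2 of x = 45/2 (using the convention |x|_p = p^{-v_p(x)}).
|45/2|_2 = 2

Step 1 — compute v_2(x) by factoring powers of 2 out of the numerator and denominator: v_2(45/2) = -1. Step 2 — apply |x|_p = p^{-v_p(x)} = 2^{1} = 2.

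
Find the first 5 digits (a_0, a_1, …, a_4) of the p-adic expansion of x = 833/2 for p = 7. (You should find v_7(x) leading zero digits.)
(a_0, …, a_4) = (0, 0, 5, 4, 3)

v_7(833/2) = 2, so a_0 = ... = a_1 = 0. Factor out: x = 7^2 · u with u = 17/2 a unit in ℤ_7. Expand u iteratively via a_{v+i} = u_i mod 7, u_{i+1} = (u_i − a_{v+i})/7:
  u_0 = 17/2;  a_2 = 5;  u_1 = (u_0 − 5)/7 = 1/2
  u_1 = 1/2;  a_3 = 4;  u_2 = (u_1 − 4)/7 = -1/2
  u_2 = -1/2;  a_4 = 3;  u_3 = (u_2 − 3)/7 = -1/2
Digits: (0, 0, 5, 4, 3).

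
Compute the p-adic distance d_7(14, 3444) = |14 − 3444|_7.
d_7(14, 3444) = 1/343

Step 1 — x − y = 14 − 3444 = -3430. Step 2 — v_7(-3430) = 3 (factor: -3430 = −(7^3 · 10); the sign does not affect v_p). Step 3 — |x − y|_7 = 7^{-3} = 1/343.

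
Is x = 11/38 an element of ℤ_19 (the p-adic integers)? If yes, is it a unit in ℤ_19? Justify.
x ∉ ℤ_19 (v_19(x) = -1 < 0)

ℤ_19 = {x ∈ ℚ_19 : v_19(x) ≥ 0} and ℤ_19^× = {x ∈ ℤ_19 : v_19(x) = 0}. Here v_19(11/38) = v_19(num) − v_19(den) = -1; compare against these criteria.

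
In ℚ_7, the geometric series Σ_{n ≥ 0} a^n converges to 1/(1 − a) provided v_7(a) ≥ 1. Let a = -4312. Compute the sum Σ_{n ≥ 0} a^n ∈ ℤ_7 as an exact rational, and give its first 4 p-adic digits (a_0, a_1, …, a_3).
Σ a^n = 1/(1 − a) = 1/4313;  first 4 digits = (1, 0, 3, 1)

v_7(a) = 2 ≥ 1, so the series converges in ℤ_7 to 1/(1 − a) = 1/(1 − (-4312)) = 1/4313. Expand this rational in ℤ_7: compute digits iteratively via d_i = x_i mod 7, x_{i+1} = (x_i − d_i)/7. The first 4 digits are (1, 0, 3, 1).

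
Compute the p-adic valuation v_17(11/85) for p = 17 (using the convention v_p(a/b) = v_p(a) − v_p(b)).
v_17(11/85) = -1

Factor powers of 17 from the numerator and denominator of the reduced fraction: 11 = 17^0 · 11 and 85 = 17^1 · 5. Apply v_p(a/b) = v_p(a) − v_p(b): v_17(11/85) = 0 − 1 = -1.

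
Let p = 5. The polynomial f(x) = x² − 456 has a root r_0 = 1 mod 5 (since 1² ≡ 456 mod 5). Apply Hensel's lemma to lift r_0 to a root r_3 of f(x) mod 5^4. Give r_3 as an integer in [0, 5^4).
r_3 = 491 (mod 625)

Hensel's recurrence: r_{i+1} = r_i − f(r_i)·(f′(r_i))^{-1} mod 5^{i+2}, with f′(x) = 2x. Iterate:
  r_0 = 1 (mod 5)
  r_1 = 16 (mod 25)
  r_2 = 116 (mod 125)
  r_3 = 491 (mod 625)
Final: r_3 = 491, and one checks f(r_3) ≡ 0 mod 5^4.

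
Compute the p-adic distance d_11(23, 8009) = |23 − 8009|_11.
d_11(23, 8009) = 1/1331

Step 1 — x − y = 23 − 8009 = -7986. Step 2 — v_11(-7986) = 3 (factor: -7986 = −(11^3 · 6); the sign does not affect v_p). Step 3 — |x − y|_11 = 11^{-3} = 1/1331.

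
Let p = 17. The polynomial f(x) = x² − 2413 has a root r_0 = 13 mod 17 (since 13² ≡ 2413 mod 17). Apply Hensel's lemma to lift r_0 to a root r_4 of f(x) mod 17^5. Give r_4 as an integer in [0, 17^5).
r_4 = 966871 (mod 1419857)

Hensel's recurrence: r_{i+1} = r_i − f(r_i)·(f′(r_i))^{-1} mod 17^{i+2}, with f′(x) = 2x. Iterate:
  r_0 = 13 (mod 17)
  r_1 = 166 (mod 289)
  r_2 = 3923 (mod 4913)
  r_3 = 48140 (mod 83521)
  r_4 = 966871 (mod 1419857)
Final: r_4 = 966871, and one checks f(r_4) ≡ 0 mod 17^5.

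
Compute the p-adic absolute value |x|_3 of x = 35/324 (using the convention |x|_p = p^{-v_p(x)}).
|35/324|_3 = 81

Step 1 — compute v_3(x) by factoring powers of 3 out of the numerator and denominator: v_3(35/324) = -4. Step 2 — apply |x|_p = p^{-v_p(x)} = 3^{4} = 81.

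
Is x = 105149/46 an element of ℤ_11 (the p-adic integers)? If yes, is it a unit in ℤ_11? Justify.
x ∈ ℤ_11 but not a unit; v_11(x) = 3 > 0

ℤ_11 = {x ∈ ℚ_11 : v_11(x) ≥ 0} and ℤ_11^× = {x ∈ ℤ_11 : v_11(x) = 0}. Here v_11(105149/46) = v_11(num) − v_11(den) = 3; compare against these criteria.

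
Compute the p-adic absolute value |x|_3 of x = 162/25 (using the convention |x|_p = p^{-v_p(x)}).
|162/25|_3 = 1/81

Step 1 — compute v_3(x) by factoring powers of 3 out of the numerator and denominator: v_3(162/25) = 4. Step 2 — apply |x|_p = p^{-v_p(x)} = 3^{-4} = 1/81.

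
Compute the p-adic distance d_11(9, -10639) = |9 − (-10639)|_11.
d_11(9, -10639) = 1/1331

Step 1 — x − y = 9 − (-10639) = 10648. Step 2 — v_11(10648) = 3 (factor: 10648 = (11^3 · 8); the sign does not affect v_p). Step 3 — |x − y|_11 = 11^{-3} = 1/1331.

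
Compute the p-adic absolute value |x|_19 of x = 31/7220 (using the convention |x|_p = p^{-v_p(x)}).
|31/7220|_19 = 361

Step 1 — compute v_19(x) by factoring powers of 19 out of the numerator and denominator: v_19(31/7220) = -2. Step 2 — apply |x|_p = p^{-v_p(x)} = 19^{2} = 361.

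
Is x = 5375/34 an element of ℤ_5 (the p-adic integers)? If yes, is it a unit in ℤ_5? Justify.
x ∈ ℤ_5 but not a unit; v_5(x) = 3 > 0

ℤ_5 = {x ∈ ℚ_5 : v_5(x) ≥ 0} and ℤ_5^× = {x ∈ ℤ_5 : v_5(x) = 0}. Here v_5(5375/34) = v_5(num) − v_5(den) = 3; compare against these criteria.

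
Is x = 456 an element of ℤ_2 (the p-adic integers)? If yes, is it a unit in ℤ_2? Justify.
x ∈ ℤ_2 but not a unit; v_2(x) = 3 > 0

ℤ_2 = {x ∈ ℚ_2 : v_2(x) ≥ 0} and ℤ_2^× = {x ∈ ℤ_2 : v_2(x) = 0}. Here v_2(456) = v_2(num) − v_2(den) = 3; compare against these criteria.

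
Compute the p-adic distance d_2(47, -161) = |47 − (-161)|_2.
d_2(47, -161) = 1/16

Step 1 — x − y = 47 − (-161) = 208. Step 2 — v_2(208) = 4 (factor: 208 = (2^4 · 13); the sign does not affect v_p). Step 3 — |x − y|_2 = 2^{-4} = 1/16.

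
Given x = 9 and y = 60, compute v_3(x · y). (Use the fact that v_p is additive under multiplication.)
v_3(540) = 3

v_p(x) = 2 (factor: 9 = 3^2 · 1); v_p(y) = 1 (factor: 60 = 3^1 · 20). Additivity: v_p(xy) = v_p(x) + v_p(y) = 2 + 1 = 3. (Direct check: xy = 540 = 3^3 · (20).)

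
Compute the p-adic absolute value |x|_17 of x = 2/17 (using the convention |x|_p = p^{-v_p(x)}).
|2/17|_17 = 17

Step 1 — compute v_17(x) by factoring powers of 17 out of the numerator and denominator: v_17(2/17) = -1. Step 2 — apply |x|_p = p^{-v_p(x)} = 17^{1} = 17.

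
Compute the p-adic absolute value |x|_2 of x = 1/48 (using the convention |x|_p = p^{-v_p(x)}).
|1/48|_2 = 16

Step 1 — compute v_2(x) by factoring powers of 2 out of the numerator and denominator: v_2(1/48) = -4. Step 2 — apply |x|_p = p^{-v_p(x)} = 2^{4} = 16.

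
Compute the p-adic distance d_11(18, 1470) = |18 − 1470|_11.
d_11(18, 1470) = 1/121

Step 1 — x − y = 18 − 1470 = -1452. Step 2 — v_11(-1452) = 2 (factor: -1452 = −(11^2 · 12); the sign does not affect v_p). Step 3 — |x − y|_11 = 11^{-2} = 1/121.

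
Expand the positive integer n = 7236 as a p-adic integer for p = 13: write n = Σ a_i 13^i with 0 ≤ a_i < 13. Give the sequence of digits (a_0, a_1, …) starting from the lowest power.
(a_0, a_1, …) = (8, 10, 3, 3)

Repeated division by 13 gives the digits low-to-high: 7236 = 8 + 10·13^1 + 3·13^2 + 3·13^3. Digit sequence: (8, 10, 3, 3).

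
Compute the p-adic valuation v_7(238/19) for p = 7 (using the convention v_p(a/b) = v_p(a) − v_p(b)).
v_7(238/19) = 1

Factor powers of 7 from the numerator and denominator of the reduced fraction: 238 = 7^1 · 34 and 19 = 7^0 · 19. Apply v_p(a/b) = v_p(a) − v_p(b): v_7(238/19) = 1 − 0 = 1.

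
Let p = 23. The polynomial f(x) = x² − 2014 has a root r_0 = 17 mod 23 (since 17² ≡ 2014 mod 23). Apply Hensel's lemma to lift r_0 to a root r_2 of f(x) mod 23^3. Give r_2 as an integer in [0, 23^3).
r_2 = 8205 (mod 12167)

Hensel's recurrence: r_{i+1} = r_i − f(r_i)·(f′(r_i))^{-1} mod 23^{i+2}, with f′(x) = 2x. Iterate:
  r_0 = 17 (mod 23)
  r_1 = 270 (mod 529)
  r_2 = 8205 (mod 12167)
Final: r_2 = 8205, and one checks f(r_2) ≡ 0 mod 23^3.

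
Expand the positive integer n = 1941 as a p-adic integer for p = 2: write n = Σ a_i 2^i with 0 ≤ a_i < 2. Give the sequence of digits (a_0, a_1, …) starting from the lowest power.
(a_0, a_1, …) = (1, 0, 1, 0, 1, 0, 0, 1, 1, 1, 1)

Repeated division by 2 gives the digits low-to-high: 1941 = 1 + 1·2^2 + 1·2^4 + 1·2^7 + 1·2^8 + 1·2^9 + 1·2^10. Digit sequence: (1, 0, 1, 0, 1, 0, 0, 1, 1, 1, 1).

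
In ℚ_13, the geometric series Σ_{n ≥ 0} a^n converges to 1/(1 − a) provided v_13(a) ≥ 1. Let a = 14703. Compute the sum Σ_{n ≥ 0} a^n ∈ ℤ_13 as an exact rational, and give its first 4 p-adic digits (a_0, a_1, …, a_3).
Σ a^n = 1/(1 − a) = -1/14702;  first 4 digits = (1, 0, 9, 6)

v_13(a) = 2 ≥ 1, so the series converges in ℤ_13 to 1/(1 − a) = 1/(1 − 14703) = -1/14702. Expand this rational in ℤ_13: compute digits iteratively via d_i = x_i mod 13, x_{i+1} = (x_i − d_i)/13. The first 4 digits are (1, 0, 9, 6).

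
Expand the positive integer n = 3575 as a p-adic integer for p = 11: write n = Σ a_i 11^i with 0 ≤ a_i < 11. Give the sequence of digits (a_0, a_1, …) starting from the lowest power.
(a_0, a_1, …) = (0, 6, 7, 2)

Repeated division by 11 gives the digits low-to-high: 3575 = 6·11^1 + 7·11^2 + 2·11^3. Digit sequence: (0, 6, 7, 2).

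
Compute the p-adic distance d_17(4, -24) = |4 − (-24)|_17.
d_17(4, -24) = 1

Step 1 — x − y = 4 − (-24) = 28. Step 2 — v_17(28) = 0 (factor: 28 = (17^0 · 28); the sign does not affect v_p). Step 3 — |x − y|_17 = 17^{0} = 1.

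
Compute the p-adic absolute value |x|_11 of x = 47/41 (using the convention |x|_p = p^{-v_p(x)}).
|47/41|_11 = 1

Step 1 — compute v_11(x) by factoring powers of 11 out of the numerator and denominator: v_11(47/41) = 0. Step 2 — apply |x|_p = p^{-v_p(x)} = 11^{0} = 1.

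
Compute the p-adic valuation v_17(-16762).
v_17(-16762) = 2

v_17(n) is the largest exponent k such that 17^k divides n. Factor out: -16762 = -17^2 · 58. (Sign doesn't affect v_p.) So v_17(-16762) = 2.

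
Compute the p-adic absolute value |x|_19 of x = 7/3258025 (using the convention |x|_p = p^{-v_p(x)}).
|7/3258025|_19 = 130321

Step 1 — compute v_19(x) by factoring powers of 19 out of the numerator and denominator: v_19(7/3258025) = -4. Step 2 — apply |x|_p = p^{-v_p(x)} = 19^{4} = 130321.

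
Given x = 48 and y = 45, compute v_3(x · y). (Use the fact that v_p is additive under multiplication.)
v_3(2160) = 3

v_p(x) = 1 (factor: 48 = 3^1 · 16); v_p(y) = 2 (factor: 45 = 3^2 · 5). Additivity: v_p(xy) = v_p(x) + v_p(y) = 1 + 2 = 3. (Direct check: xy = 2160 = 3^3 · (80).)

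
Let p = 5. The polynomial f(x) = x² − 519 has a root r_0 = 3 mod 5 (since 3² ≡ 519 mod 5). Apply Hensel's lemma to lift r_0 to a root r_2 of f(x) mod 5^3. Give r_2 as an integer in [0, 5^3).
r_2 = 113 (mod 125)

Hensel's recurrence: r_{i+1} = r_i − f(r_i)·(f′(r_i))^{-1} mod 5^{i+2}, with f′(x) = 2x. Iterate:
  r_0 = 3 (mod 5)
  r_1 = 13 (mod 25)
  r_2 = 113 (mod 125)
Final: r_2 = 113, and one checks f(r_2) ≡ 0 mod 5^3.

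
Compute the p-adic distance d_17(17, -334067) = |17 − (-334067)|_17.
d_17(17, -334067) = 1/83521

Step 1 — x − y = 17 − (-334067) = 334084. Step 2 — v_17(334084) = 4 (factor: 334084 = (17^4 · 4); the sign does not affect v_p). Step 3 — |x − y|_17 = 17^{-4} = 1/83521.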